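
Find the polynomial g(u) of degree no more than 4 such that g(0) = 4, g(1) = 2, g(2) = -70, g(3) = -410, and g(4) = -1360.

Write g(u) = au^4 + bu^3 + cu^2 + du + e. Substituting each data point gives a linear system:
  e = 4
  a + b + c + d + e = 2
  16a + 8b + 4c + 2d + e = -70
  81a + 27b + 9c + 3d + e = -410
  256a + 64b + 16c + 4d + e = -1360
Solving the system yields a = -6, b = 3, c = -2, d = 3, e = 4.
So g(u) = -6u^4 + 3u^3 - 2u^2 + 3u + 4.
Check: g(4) = -1360. ✓

g(u) = -6u^4 + 3u^3 - 2u^2 + 3u + 4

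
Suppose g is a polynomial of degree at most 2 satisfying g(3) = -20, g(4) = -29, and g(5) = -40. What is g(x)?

g(x) = -x^2 - 2x - 5

Using the Lagrange interpolation formula with nodes 3, 4, 5:
  L_0(x) = (x - 4)(x - 5) / 2
  L_1(x) = (x - 3)(x - 5) / -1
  L_2(x) = (x - 3)(x - 4) / 2
Then g(x) = -20·L_0(x) - 29·L_1(x) - 40·L_2(x).
Expanding and collecting terms gives g(x) = -x^2 - 2x - 5.
Check: g(3) = -20. ✓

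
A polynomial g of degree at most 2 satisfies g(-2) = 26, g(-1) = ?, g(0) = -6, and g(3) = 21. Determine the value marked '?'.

The 3 known points determine the degree-2 polynomial uniquely.
Write g(x) = ax^2 + bx + c. Substituting each data point gives a linear system:
  4a - 2b + c = 26
  c = -6
  9a + 3b + c = 21
Solving the system yields a = 5, b = -6, c = -6.
So g(x) = 5x^2 - 6x - 6.
Then g(-1) = 5.

5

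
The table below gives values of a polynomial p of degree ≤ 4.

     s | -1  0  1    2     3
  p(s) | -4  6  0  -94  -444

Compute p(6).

Write p(s) = as^4 + bs^3 + cs^2 + ds + e. Substituting each data point gives a linear system:
  a - b + c - d + e = -4
  e = 6
  a + b + c + d + e = 0
  16a + 8b + 4c + 2d + e = -94
  81a + 27b + 9c + 3d + e = -444
Solving the system yields a = -4, b = -4, c = -4, d = 6, e = 6.
So p(s) = -4s^4 - 4s^3 - 4s^2 + 6s + 6.
Then p(6) = -6150.

-6150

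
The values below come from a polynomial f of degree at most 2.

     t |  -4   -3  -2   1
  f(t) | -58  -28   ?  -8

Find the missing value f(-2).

The 3 known points determine the degree-2 polynomial uniquely.
Write f(t) = at^2 + bt + c. Substituting each data point gives a linear system:
  16a - 4b + c = -58
  9a - 3b + c = -28
  a + b + c = -8
Solving the system yields a = -5, b = -5, c = 2.
So f(t) = -5t^2 - 5t + 2.
Then f(-2) = -8.

-8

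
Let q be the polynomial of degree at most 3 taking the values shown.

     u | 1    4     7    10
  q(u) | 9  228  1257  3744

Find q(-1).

Forward differences of the values at u = 1, 4, 7, 10:
  q  : 9  228  1257  3744
  Δ  : 219  1029  2487
  Δ^2: 810  1458
  Δ^3: 648
The third differences are constant, confirming degree 3.
Interpolating (Newton forward form) and evaluating at u = -1 gives q(-1) = -7.

-7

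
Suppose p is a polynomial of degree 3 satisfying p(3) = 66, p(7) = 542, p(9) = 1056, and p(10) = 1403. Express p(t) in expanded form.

p(t) = t^3 + 4t^2 + 3

Write p(t) = at^3 + bt^2 + ct + d. Substituting each data point gives a linear system:
  27a + 9b + 3c + d = 66
  343a + 49b + 7c + d = 542
  729a + 81b + 9c + d = 1056
  1000a + 100b + 10c + d = 1403
Solving the system yields a = 1, b = 4, c = 0, d = 3.
So p(t) = t^3 + 4t^2 + 3.
Check: p(3) = 66. ✓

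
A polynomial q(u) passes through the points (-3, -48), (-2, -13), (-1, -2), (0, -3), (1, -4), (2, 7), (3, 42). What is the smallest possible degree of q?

3

Forward differences of the values at u = -3, -2, -1, 0, 1, 2, 3:
  q  : -48  -13  -2  -3  -4  7  42
  Δ  : 35  11  -1  -1  11  35
  Δ^2: -24  -12  0  12  24
  Δ^3: 12  12  12  12
  Δ^4: 0  0  0
  Δ^5: 0  0
  Δ^6: 0
The third differences are constant (12) and nonzero, while all higher differences vanish, so the minimal degree is 3.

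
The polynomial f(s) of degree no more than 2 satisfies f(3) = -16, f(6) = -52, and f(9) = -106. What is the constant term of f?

Write f(s) = as^2 + bs + c. Substituting each data point gives a linear system:
  9a + 3b + c = -16
  36a + 6b + c = -52
  81a + 9b + c = -106
Solving the system yields a = -1, b = -3, c = 2.
So f(s) = -s² - 3s + 2.
The constant term is 2.

2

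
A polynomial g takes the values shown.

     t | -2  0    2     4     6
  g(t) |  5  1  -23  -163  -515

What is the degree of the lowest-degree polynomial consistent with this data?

3

Forward differences of the values at t = -2, 0, 2, 4, 6:
  g  : 5  1  -23  -163  -515
  Δ  : -4  -24  -140  -352
  Δ^2: -20  -116  -212
  Δ^3: -96  -96
  Δ^4: 0
The third differences are constant (-96) and nonzero, while all higher differences vanish, so the minimal degree is 3.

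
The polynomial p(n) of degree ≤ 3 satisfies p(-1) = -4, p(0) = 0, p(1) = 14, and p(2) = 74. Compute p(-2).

-34

Forward differences of the values at n = -1, 0, 1, 2:
  p  : -4  0  14  74
  Δ  : 4  14  60
  Δ^2: 10  46
  Δ^3: 36
The third differences are constant, confirming degree 3.
Interpolating (Newton forward form) and evaluating at n = -2 gives p(-2) = -34.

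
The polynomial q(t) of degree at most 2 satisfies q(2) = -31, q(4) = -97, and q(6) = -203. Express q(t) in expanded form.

q(t) = -5t^2 - 3t - 5

Using the Lagrange interpolation formula with nodes 2, 4, 6:
  L_0(t) = (t - 4)(t - 6) / 8
  L_1(t) = (t - 2)(t - 6) / -4
  L_2(t) = (t - 2)(t - 4) / 8
Then q(t) = -31·L_0(t) - 97·L_1(t) - 203·L_2(t).
Expanding and collecting terms gives q(t) = -5t² - 3t - 5.
Check: q(6) = -203. ✓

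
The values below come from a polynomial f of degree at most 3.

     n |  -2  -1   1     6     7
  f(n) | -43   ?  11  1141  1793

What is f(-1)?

-7

The 4 known points determine the degree-3 polynomial uniquely.
Write f(n) = an^3 + bn^2 + cn + d. Substituting each data point gives a linear system:
  -8a + 4b - 2c + d = -43
  a + b + c + d = 11
  216a + 36b + 6c + d = 1141
  343a + 49b + 7c + d = 1793
Solving the system yields a = 5, b = 1, c = 4, d = 1.
So f(n) = 5n^3 + n^2 + 4n + 1.
Then f(-1) = -7.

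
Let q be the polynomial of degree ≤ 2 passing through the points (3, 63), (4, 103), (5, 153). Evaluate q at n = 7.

283

Write q(n) = an^2 + bn + c. Substituting each data point gives a linear system:
  9a + 3b + c = 63
  16a + 4b + c = 103
  25a + 5b + c = 153
Solving the system yields a = 5, b = 5, c = 3.
So q(n) = 5n^2 + 5n + 3.
Then q(7) = 283.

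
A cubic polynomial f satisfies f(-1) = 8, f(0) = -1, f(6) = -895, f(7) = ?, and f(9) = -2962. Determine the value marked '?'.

The 4 known points determine the degree-3 polynomial uniquely.
Write f(s) = as^3 + bs^2 + cs + d. Substituting each data point gives a linear system:
  -a + b - c + d = 8
  d = -1
  216a + 36b + 6c + d = -895
  729a + 81b + 9c + d = -2962
Solving the system yields a = -4, b = 0, c = -5, d = -1.
So f(s) = -4s^3 - 5s - 1.
Then f(7) = -1408.

-1408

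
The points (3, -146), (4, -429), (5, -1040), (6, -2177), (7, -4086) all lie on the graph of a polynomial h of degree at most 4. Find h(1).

Forward differences of the values at u = 3, 4, 5, 6, 7:
  h  : -146  -429  -1040  -2177  -4086
  Δ  : -283  -611  -1137  -1909
  Δ^2: -328  -526  -772
  Δ^3: -198  -246
  Δ^4: -48
The fourth differences are constant, confirming degree 4.
Interpolating (Newton forward form) and evaluating at u = 1 gives h(1) = -12.

-12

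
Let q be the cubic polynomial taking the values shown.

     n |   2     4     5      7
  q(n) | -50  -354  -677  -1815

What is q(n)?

q(n) = -5n^3 - 2n^2 - 2

Write q(n) = an^3 + bn^2 + cn + d. Substituting each data point gives a linear system:
  8a + 4b + 2c + d = -50
  64a + 16b + 4c + d = -354
  125a + 25b + 5c + d = -677
  343a + 49b + 7c + d = -1815
Solving the system yields a = -5, b = -2, c = 0, d = -2.
So q(n) = -5n³ - 2n² - 2.
Check: q(2) = -50. ✓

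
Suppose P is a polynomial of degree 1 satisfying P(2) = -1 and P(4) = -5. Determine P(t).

Using the Lagrange interpolation formula with nodes 2, 4:
  L_0(t) = (t - 4) / -2
  L_1(t) = (t - 2) / 2
Then P(t) = -1·L_0(t) - 5·L_1(t).
Expanding and collecting terms gives P(t) = -2t + 3.
Check: P(2) = -1. ✓

P(t) = -2t + 3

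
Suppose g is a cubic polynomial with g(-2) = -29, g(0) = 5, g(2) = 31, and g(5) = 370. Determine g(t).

Using the Lagrange interpolation formula with nodes -2, 0, 2, 5:
  L_0(t) = t(t - 2)(t - 5) / -56
  L_1(t) = (t + 2)(t - 2)(t - 5) / 20
  L_2(t) = (t + 2)t(t - 5) / -24
  L_3(t) = (t + 2)t(t - 2) / 105
Then g(t) = -29·L_0(t) + 5·L_1(t) + 31·L_2(t) + 370·L_3(t).
Expanding and collecting terms gives g(t) = 3t³ - t² + 3t + 5.
Check: g(2) = 31. ✓

g(t) = 3t^3 - t^2 + 3t + 5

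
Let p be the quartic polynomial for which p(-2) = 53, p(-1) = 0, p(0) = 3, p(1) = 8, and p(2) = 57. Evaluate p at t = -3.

312

Using the Lagrange interpolation formula with nodes -2, -1, 0, 1, 2:
  L_0(t) = (t + 1)t(t - 1)(t - 2) / 24
  L_1(t) = (t + 2)t(t - 1)(t - 2) / -6
  L_2(t) = (t + 2)(t + 1)(t - 1)(t - 2) / 4
  L_3(t) = (t + 2)(t + 1)t(t - 2) / -6
  L_4(t) = (t + 2)(t + 1)t(t - 1) / 24
Then p(t) = 53·L_0(t) + 0·L_1(t) + 3·L_2(t) + 8·L_3(t) + 57·L_4(t).
Expanding and collecting terms gives p(t) = 4t⁴ - t³ - 3t² + 5t + 3.
Evaluating at t = -3: p(-3) = 312.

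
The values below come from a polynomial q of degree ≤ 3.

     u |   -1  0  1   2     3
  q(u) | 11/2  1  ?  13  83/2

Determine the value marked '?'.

3/2

The 4 known points determine the degree-3 polynomial uniquely.
Write q(u) = au^3 + bu^2 + cu + d. Substituting each data point gives a linear system:
  -a + b - c + d = 11/2
  d = 1
  8a + 4b + 2c + d = 13
  27a + 9b + 3c + d = 83/2
Solving the system yields a = 1, b = 5/2, c = -3, d = 1.
So q(u) = u^3 + (5/2)u^2 - 3u + 1.
Then q(1) = 3/2.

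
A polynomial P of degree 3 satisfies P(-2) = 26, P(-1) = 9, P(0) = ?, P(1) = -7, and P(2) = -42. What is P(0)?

On equispaced nodes a degree-3 polynomial has vanishing fourth forward difference, so
  P(-2) - 4·P(-1) + 6·P(0) - 4·P(1) + P(2) = 0.
Substituting the known values and solving for P(0):
  6·P(0) = 24
  P(0) = 4.

4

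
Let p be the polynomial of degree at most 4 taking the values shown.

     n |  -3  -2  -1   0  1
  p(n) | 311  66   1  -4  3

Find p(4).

696

Forward differences of the values at n = -3, -2, -1, 0, 1:
  p  : 311  66  1  -4  3
  Δ  : -245  -65  -5  7
  Δ^2: 180  60  12
  Δ^3: -120  -48
  Δ^4: 72
The fourth differences are constant, confirming degree 4.
Interpolating (Newton forward form) and evaluating at n = 4 gives p(4) = 696.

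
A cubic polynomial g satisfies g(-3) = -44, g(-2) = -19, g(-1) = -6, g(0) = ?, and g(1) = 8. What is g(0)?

1

The 4 known points determine the degree-3 polynomial uniquely.
Write g(t) = at^3 + bt^2 + ct + d. Substituting each data point gives a linear system:
  -27a + 9b - 3c + d = -44
  -8a + 4b - 2c + d = -19
  -a + b - c + d = -6
  a + b + c + d = 8
Solving the system yields a = 1, b = 0, c = 6, d = 1.
So g(t) = t^3 + 6t + 1.
Then g(0) = 1.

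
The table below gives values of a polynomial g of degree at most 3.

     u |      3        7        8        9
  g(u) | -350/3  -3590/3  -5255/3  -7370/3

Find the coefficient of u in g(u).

Write g(u) = au^3 + bu^2 + cu + d. Substituting each data point gives a linear system:
  27a + 9b + 3c + d = -350/3
  343a + 49b + 7c + d = -3590/3
  512a + 64b + 8c + d = -5255/3
  729a + 81b + 9c + d = -7370/3
Solving the system yields a = -3, b = -3, c = -3, d = 1/3.
So g(u) = -3u^3 - 3u^2 - 3u + 1/3.
The coefficient of u is -3.

-3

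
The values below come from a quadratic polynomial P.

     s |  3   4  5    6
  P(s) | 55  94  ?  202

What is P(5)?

143

The 3 known points determine the degree-2 polynomial uniquely.
Write P(s) = as^2 + bs + c. Substituting each data point gives a linear system:
  9a + 3b + c = 55
  16a + 4b + c = 94
  36a + 6b + c = 202
Solving the system yields a = 5, b = 4, c = -2.
So P(s) = 5s² + 4s - 2.
Then P(5) = 143.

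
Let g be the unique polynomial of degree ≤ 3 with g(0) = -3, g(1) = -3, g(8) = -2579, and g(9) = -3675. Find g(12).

-8715

Write g(x) = ax^3 + bx^2 + cx + d. Substituting each data point gives a linear system:
  d = -3
  a + b + c + d = -3
  512a + 64b + 8c + d = -2579
  729a + 81b + 9c + d = -3675
Solving the system yields a = -5, b = -1, c = 6, d = -3.
So g(x) = -5x³ - x² + 6x - 3.
Then g(12) = -8715.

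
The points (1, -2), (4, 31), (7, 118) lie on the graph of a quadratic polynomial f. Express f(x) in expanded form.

f(x) = 3x^2 - 4x - 1

Write f(x) = ax^2 + bx + c. Substituting each data point gives a linear system:
  a + b + c = -2
  16a + 4b + c = 31
  49a + 7b + c = 118
Solving the system yields a = 3, b = -4, c = -1.
So f(x) = 3x^2 - 4x - 1.
Check: f(1) = -2. ✓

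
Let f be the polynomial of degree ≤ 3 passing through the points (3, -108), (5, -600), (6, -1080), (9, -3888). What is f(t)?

f(t) = -6t^3 + 6t^2

Write f(t) = at^3 + bt^2 + ct + d. Substituting each data point gives a linear system:
  27a + 9b + 3c + d = -108
  125a + 25b + 5c + d = -600
  216a + 36b + 6c + d = -1080
  729a + 81b + 9c + d = -3888
Solving the system yields a = -6, b = 6, c = 0, d = 0.
So f(t) = -6t³ + 6t².
Check: f(9) = -3888. ✓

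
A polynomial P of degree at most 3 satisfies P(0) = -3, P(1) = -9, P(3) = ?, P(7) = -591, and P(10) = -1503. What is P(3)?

-75

The 4 known points determine the degree-3 polynomial uniquely.
Write P(t) = at^3 + bt^2 + ct + d. Substituting each data point gives a linear system:
  d = -3
  a + b + c + d = -9
  343a + 49b + 7c + d = -591
  1000a + 100b + 10c + d = -1503
Solving the system yields a = -1, b = -5, c = 0, d = -3.
So P(t) = -t^3 - 5t^2 - 3.
Then P(3) = -75.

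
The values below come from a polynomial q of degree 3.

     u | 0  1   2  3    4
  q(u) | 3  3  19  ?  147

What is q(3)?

On equispaced nodes a degree-3 polynomial has vanishing fourth forward difference, so
  q(0) - 4·q(1) + 6·q(2) - 4·q(3) + q(4) = 0.
Substituting the known values and solving for q(3):
  -4·q(3) = -252
  q(3) = 63.

63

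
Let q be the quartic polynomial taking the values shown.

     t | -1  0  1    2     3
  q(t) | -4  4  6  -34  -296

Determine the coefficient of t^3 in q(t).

6

Write q(t) = at^4 + bt^3 + ct^2 + dt + e. Substituting each data point gives a linear system:
  a - b + c - d + e = -4
  e = 4
  a + b + c + d + e = 6
  16a + 8b + 4c + 2d + e = -34
  81a + 27b + 9c + 3d + e = -296
Solving the system yields a = -6, b = 6, c = 3, d = -1, e = 4.
So q(t) = -6t^4 + 6t^3 + 3t^2 - t + 4.
The coefficient of t^3 is 6.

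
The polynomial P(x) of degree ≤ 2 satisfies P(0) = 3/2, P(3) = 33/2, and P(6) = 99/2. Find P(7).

Forward differences of the values at x = 0, 3, 6:
  P  : 3/2  33/2  99/2
  Δ  : 15  33
  Δ^2: 18
The second differences are constant, confirming degree 2.
Interpolating (Newton forward form) and evaluating at x = 7 gives P(7) = 129/2.

129/2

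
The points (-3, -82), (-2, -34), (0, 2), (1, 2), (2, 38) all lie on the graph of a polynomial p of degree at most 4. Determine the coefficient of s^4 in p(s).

1

Write p(s) = as^4 + bs^3 + cs^2 + ds + e. Substituting each data point gives a linear system:
  81a - 27b + 9c - 3d + e = -82
  16a - 8b + 4c - 2d + e = -34
  e = 2
  a + b + c + d + e = 2
  16a + 8b + 4c + 2d + e = 38
Solving the system yields a = 1, b = 5, c = -4, d = -2, e = 2.
So p(s) = s^4 + 5s^3 - 4s^2 - 2s + 2.
The leading coefficient is 1.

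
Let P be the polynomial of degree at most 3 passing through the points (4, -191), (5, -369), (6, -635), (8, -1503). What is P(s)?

Using the Lagrange interpolation formula with nodes 4, 5, 6, 8:
  L_0(s) = (s - 5)(s - 6)(s - 8) / -8
  L_1(s) = (s - 4)(s - 6)(s - 8) / 3
  L_2(s) = (s - 4)(s - 5)(s - 8) / -4
  L_3(s) = (s - 4)(s - 5)(s - 6) / 24
Then P(s) = -191·L_0(s) - 369·L_1(s) - 635·L_2(s) - 1503·L_3(s).
Expanding and collecting terms gives P(s) = -3s³ + s² - 4s + 1.
Check: P(6) = -635. ✓

P(s) = -3s^3 + s^2 - 4s + 1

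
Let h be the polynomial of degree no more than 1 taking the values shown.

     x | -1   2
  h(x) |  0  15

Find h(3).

Write h(x) = ax + b. Substituting each data point gives a linear system:
  -a + b = 0
  2a + b = 15
Solving the system yields a = 5, b = 5.
So h(x) = 5x + 5.
Then h(3) = 20.

20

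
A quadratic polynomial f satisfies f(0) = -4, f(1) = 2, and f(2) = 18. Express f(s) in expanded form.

Using the Lagrange interpolation formula with nodes 0, 1, 2:
  L_0(s) = (s - 1)(s - 2) / 2
  L_1(s) = s(s - 2) / -1
  L_2(s) = s(s - 1) / 2
Then f(s) = -4·L_0(s) + 2·L_1(s) + 18·L_2(s).
Expanding and collecting terms gives f(s) = 5s^2 + s - 4.
Check: f(1) = 2. ✓

f(s) = 5s^2 + s - 4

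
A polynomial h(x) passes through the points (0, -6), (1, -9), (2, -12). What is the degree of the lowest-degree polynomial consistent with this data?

1

Forward differences of the values at x = 0, 1, 2:
  h  : -6  -9  -12
  Δ  : -3  -3
  Δ^2: 0
The first differences are constant (-3) and nonzero, while all higher differences vanish, so the minimal degree is 1.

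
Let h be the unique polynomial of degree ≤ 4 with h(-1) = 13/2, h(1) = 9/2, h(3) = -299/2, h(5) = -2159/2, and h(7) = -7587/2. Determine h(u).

h(u) = -u^4 - 5u^3 + 6u^2 + 4u + 1/2

Using the Lagrange interpolation formula with nodes -1, 1, 3, 5, 7:
  L_0(u) = (u - 1)(u - 3)(u - 5)(u - 7) / 384
  L_1(u) = (u + 1)(u - 3)(u - 5)(u - 7) / -96
  L_2(u) = (u + 1)(u - 1)(u - 5)(u - 7) / 64
  L_3(u) = (u + 1)(u - 1)(u - 3)(u - 7) / -96
  L_4(u) = (u + 1)(u - 1)(u - 3)(u - 5) / 384
Then h(u) = 13/2·L_0(u) + 9/2·L_1(u) - 299/2·L_2(u) - 2159/2·L_3(u) - 7587/2·L_4(u).
Expanding and collecting terms gives h(u) = -u^4 - 5u^3 + 6u^2 + 4u + 1/2.
Check: h(1) = 9/2. ✓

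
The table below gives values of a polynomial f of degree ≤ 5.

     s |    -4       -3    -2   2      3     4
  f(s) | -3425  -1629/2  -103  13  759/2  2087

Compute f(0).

Using the Lagrange interpolation formula with nodes -4, -3, -2, 2, 3, 4:
  L_0(s) = (s + 3)(s + 2)(s - 2)(s - 3)(s - 4) / -672
  L_1(s) = (s + 4)(s + 2)(s - 2)(s - 3)(s - 4) / 210
  L_2(s) = (s + 4)(s + 3)(s - 2)(s - 3)(s - 4) / -240
  L_3(s) = (s + 4)(s + 3)(s + 2)(s - 3)(s - 4) / 240
  L_4(s) = (s + 4)(s + 3)(s + 2)(s - 2)(s - 4) / -210
  L_5(s) = (s + 4)(s + 3)(s + 2)(s - 2)(s - 3) / 672
Then f(s) = -3425·L_0(s) - 1629/2·L_1(s) - 103·L_2(s) + 13·L_3(s) + 759/2·L_4(s) + 2087·L_5(s).
Expanding and collecting terms gives f(s) = 3s^5 - (5/2)s^4 - 5s^3 - 2s^2 + s + 3.
Evaluating at s = 0: f(0) = 3.

3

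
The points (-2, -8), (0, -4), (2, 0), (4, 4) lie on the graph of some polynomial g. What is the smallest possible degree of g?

1

Forward differences of the values at x = -2, 0, 2, 4:
  g  : -8  -4  0  4
  Δ  : 4  4  4
  Δ^2: 0  0
  Δ^3: 0
The first differences are constant (4) and nonzero, while all higher differences vanish, so the minimal degree is 1.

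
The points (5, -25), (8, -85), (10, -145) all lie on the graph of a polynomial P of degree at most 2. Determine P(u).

P(u) = -2u^2 + 6u - 5

Write P(u) = au^2 + bu + c. Substituting each data point gives a linear system:
  25a + 5b + c = -25
  64a + 8b + c = -85
  100a + 10b + c = -145
Solving the system yields a = -2, b = 6, c = -5.
So P(u) = -2u^2 + 6u - 5.
Check: P(5) = -25. ✓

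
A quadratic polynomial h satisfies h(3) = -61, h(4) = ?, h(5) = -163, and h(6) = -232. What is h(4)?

The 3 known points determine the degree-2 polynomial uniquely.
Write h(s) = as^2 + bs + c. Substituting each data point gives a linear system:
  9a + 3b + c = -61
  25a + 5b + c = -163
  36a + 6b + c = -232
Solving the system yields a = -6, b = -3, c = 2.
So h(s) = -6s^2 - 3s + 2.
Then h(4) = -106.

-106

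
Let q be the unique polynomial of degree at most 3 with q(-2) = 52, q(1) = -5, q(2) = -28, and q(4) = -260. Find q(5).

Using the Lagrange interpolation formula with nodes -2, 1, 2, 4:
  L_0(n) = (n - 1)(n - 2)(n - 4) / -72
  L_1(n) = (n + 2)(n - 2)(n - 4) / 9
  L_2(n) = (n + 2)(n - 1)(n - 4) / -8
  L_3(n) = (n + 2)(n - 1)(n - 2) / 36
Then q(n) = 52·L_0(n) - 5·L_1(n) - 28·L_2(n) - 260·L_3(n).
Expanding and collecting terms gives q(n) = -5n³ + 4n² - 4.
Evaluating at n = 5: q(5) = -529.

-529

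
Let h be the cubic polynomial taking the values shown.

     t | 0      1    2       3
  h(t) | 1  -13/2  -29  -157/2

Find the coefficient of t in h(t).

Write h(t) = at^3 + bt^2 + ct + d. Substituting each data point gives a linear system:
  d = 1
  a + b + c + d = -13/2
  8a + 4b + 2c + d = -29
  27a + 9b + 3c + d = -157/2
Solving the system yields a = -2, b = -3/2, c = -4, d = 1.
So h(t) = -2t³ - (3/2)t² - 4t + 1.
The coefficient of t is -4.

-4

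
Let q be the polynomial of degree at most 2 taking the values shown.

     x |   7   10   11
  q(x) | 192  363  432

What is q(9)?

Using the Lagrange interpolation formula with nodes 7, 10, 11:
  L_0(x) = (x - 10)(x - 11) / 12
  L_1(x) = (x - 7)(x - 11) / -3
  L_2(x) = (x - 7)(x - 10) / 4
Then q(x) = 192·L_0(x) + 363·L_1(x) + 432·L_2(x).
Expanding and collecting terms gives q(x) = 3x² + 6x + 3.
Evaluating at x = 9: q(9) = 300.

300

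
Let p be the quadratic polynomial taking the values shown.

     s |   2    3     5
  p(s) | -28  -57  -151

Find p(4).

-98

Write p(s) = as^2 + bs + c. Substituting each data point gives a linear system:
  4a + 2b + c = -28
  9a + 3b + c = -57
  25a + 5b + c = -151
Solving the system yields a = -6, b = 1, c = -6.
So p(s) = -6s² + s - 6.
Then p(4) = -98.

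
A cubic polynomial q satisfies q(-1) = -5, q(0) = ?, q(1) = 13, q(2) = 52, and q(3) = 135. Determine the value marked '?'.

On equispaced nodes a degree-3 polynomial has vanishing fourth forward difference, so
  q(-1) - 4·q(0) + 6·q(1) - 4·q(2) + q(3) = 0.
Substituting the known values and solving for q(0):
  -4·q(0) = 0
  q(0) = 0.

0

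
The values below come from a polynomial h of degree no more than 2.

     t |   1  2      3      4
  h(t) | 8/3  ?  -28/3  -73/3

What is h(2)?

The 3 known points determine the degree-2 polynomial uniquely.
Write h(t) = at^2 + bt + c. Substituting each data point gives a linear system:
  a + b + c = 8/3
  9a + 3b + c = -28/3
  16a + 4b + c = -73/3
Solving the system yields a = -3, b = 6, c = -1/3.
So h(t) = -3t^2 + 6t - 1/3.
Then h(2) = -1/3.

-1/3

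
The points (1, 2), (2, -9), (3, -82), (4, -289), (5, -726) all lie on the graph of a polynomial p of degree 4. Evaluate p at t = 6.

Write p(t) = at^4 + bt^3 + ct^2 + dt + e. Substituting each data point gives a linear system:
  a + b + c + d + e = 2
  16a + 8b + 4c + 2d + e = -9
  81a + 27b + 9c + 3d + e = -82
  256a + 64b + 16c + 4d + e = -289
  625a + 125b + 25c + 5d + e = -726
Solving the system yields a = -1, b = -2, c = 6, d = 0, e = -1.
So p(t) = -t⁴ - 2t³ + 6t² - 1.
Then p(6) = -1513.

-1513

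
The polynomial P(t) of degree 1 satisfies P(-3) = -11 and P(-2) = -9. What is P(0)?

-5

Using the Lagrange interpolation formula with nodes -3, -2:
  L_0(t) = (t + 2) / -1
  L_1(t) = (t + 3) / 1
Then P(t) = -11·L_0(t) - 9·L_1(t).
Expanding and collecting terms gives P(t) = 2t - 5.
Evaluating at t = 0: P(0) = -5.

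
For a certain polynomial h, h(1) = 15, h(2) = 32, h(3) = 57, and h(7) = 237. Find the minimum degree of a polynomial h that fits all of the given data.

Divided differences on the nodes 1, 2, 3, 7:
  order 0: 15  32  57  237
  order 1: 17  25  45
  order 2: 4  4
  order 3: 0
The order-2 divided differences are all 4 (nonzero) and every higher order vanishes, so the data lies on a polynomial of degree exactly 2.

2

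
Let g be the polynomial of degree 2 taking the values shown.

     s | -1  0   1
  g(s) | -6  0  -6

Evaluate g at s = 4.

Using the Lagrange interpolation formula with nodes -1, 0, 1:
  L_0(s) = s(s - 1) / 2
  L_1(s) = (s + 1)(s - 1) / -1
  L_2(s) = (s + 1)s / 2
Then g(s) = -6·L_0(s) + 0·L_1(s) - 6·L_2(s).
Expanding and collecting terms gives g(s) = -6s².
Evaluating at s = 4: g(4) = -96.

-96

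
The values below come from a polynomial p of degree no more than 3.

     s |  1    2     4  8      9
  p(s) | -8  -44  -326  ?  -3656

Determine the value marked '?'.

-2570

The 4 known points determine the degree-3 polynomial uniquely.
Write p(s) = as^3 + bs^2 + cs + d. Substituting each data point gives a linear system:
  a + b + c + d = -8
  8a + 4b + 2c + d = -44
  64a + 16b + 4c + d = -326
  729a + 81b + 9c + d = -3656
Solving the system yields a = -5, b = 0, c = -1, d = -2.
So p(s) = -5s^3 - s - 2.
Then p(8) = -2570.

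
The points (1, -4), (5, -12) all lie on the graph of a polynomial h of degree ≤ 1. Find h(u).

Using the Lagrange interpolation formula with nodes 1, 5:
  L_0(u) = (u - 5) / -4
  L_1(u) = (u - 1) / 4
Then h(u) = -4·L_0(u) - 12·L_1(u).
Expanding and collecting terms gives h(u) = -2u - 2.
Check: h(5) = -12. ✓

h(u) = -2u - 2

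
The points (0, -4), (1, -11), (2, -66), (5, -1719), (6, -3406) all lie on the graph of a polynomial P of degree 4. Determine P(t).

Write P(t) = at^4 + bt^3 + ct^2 + dt + e. Substituting each data point gives a linear system:
  e = -4
  a + b + c + d + e = -11
  16a + 8b + 4c + 2d + e = -66
  625a + 125b + 25c + 5d + e = -1719
  1296a + 216b + 36c + 6d + e = -3406
Solving the system yields a = -2, b = -4, c = 2, d = -3, e = -4.
So P(t) = -2t^4 - 4t^3 + 2t^2 - 3t - 4.
Check: P(1) = -11. ✓

P(t) = -2t^4 - 4t^3 + 2t^2 - 3t - 4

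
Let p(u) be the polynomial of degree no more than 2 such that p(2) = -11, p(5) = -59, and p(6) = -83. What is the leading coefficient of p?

Write p(u) = au^2 + bu + c. Substituting each data point gives a linear system:
  4a + 2b + c = -11
  25a + 5b + c = -59
  36a + 6b + c = -83
Solving the system yields a = -2, b = -2, c = 1.
So p(u) = -2u² - 2u + 1.
The leading coefficient is -2.

-2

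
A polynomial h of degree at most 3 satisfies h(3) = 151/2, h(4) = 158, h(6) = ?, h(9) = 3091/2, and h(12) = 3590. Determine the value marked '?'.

482

The 4 known points determine the degree-3 polynomial uniquely.
Write h(t) = at^3 + bt^2 + ct + d. Substituting each data point gives a linear system:
  27a + 9b + 3c + d = 151/2
  64a + 16b + 4c + d = 158
  729a + 81b + 9c + d = 3091/2
  1728a + 144b + 12c + d = 3590
Solving the system yields a = 2, b = 1/2, c = 5, d = 2.
So h(t) = 2t³ + (1/2)t² + 5t + 2.
Then h(6) = 482.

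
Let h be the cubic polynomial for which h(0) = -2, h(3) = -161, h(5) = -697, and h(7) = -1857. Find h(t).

h(t) = -5t^3 - 3t^2 + t - 2

Write h(t) = at^3 + bt^2 + ct + d. Substituting each data point gives a linear system:
  d = -2
  27a + 9b + 3c + d = -161
  125a + 25b + 5c + d = -697
  343a + 49b + 7c + d = -1857
Solving the system yields a = -5, b = -3, c = 1, d = -2.
So h(t) = -5t^3 - 3t^2 + t - 2.
Check: h(5) = -697. ✓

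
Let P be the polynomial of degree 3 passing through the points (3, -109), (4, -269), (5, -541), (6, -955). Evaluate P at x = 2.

Using the Lagrange interpolation formula with nodes 3, 4, 5, 6:
  L_0(x) = (x - 4)(x - 5)(x - 6) / -6
  L_1(x) = (x - 3)(x - 5)(x - 6) / 2
  L_2(x) = (x - 3)(x - 4)(x - 6) / -2
  L_3(x) = (x - 3)(x - 4)(x - 5) / 6
Then P(x) = -109·L_0(x) - 269·L_1(x) - 541·L_2(x) - 955·L_3(x).
Expanding and collecting terms gives P(x) = -5x^3 + 4x^2 - 3x - 1.
Evaluating at x = 2: P(2) = -31.

-31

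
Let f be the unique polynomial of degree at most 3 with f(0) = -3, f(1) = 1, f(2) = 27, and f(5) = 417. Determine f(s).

Write f(s) = as^3 + bs^2 + cs + d. Substituting each data point gives a linear system:
  d = -3
  a + b + c + d = 1
  8a + 4b + 2c + d = 27
  125a + 25b + 5c + d = 417
Solving the system yields a = 3, b = 2, c = -1, d = -3.
So f(s) = 3s^3 + 2s^2 - s - 3.
Check: f(2) = 27. ✓

f(s) = 3s^3 + 2s^2 - s - 3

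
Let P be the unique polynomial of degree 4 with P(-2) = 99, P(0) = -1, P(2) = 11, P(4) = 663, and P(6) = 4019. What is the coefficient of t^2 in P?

-2

Write P(t) = at^4 + bt^3 + ct^2 + dt + e. Substituting each data point gives a linear system:
  16a - 8b + 4c - 2d + e = 99
  e = -1
  16a + 8b + 4c + 2d + e = 11
  256a + 64b + 16c + 4d + e = 663
  1296a + 216b + 36c + 6d + e = 4019
Solving the system yields a = 4, b = -5, c = -2, d = -2, e = -1.
So P(t) = 4t^4 - 5t^3 - 2t^2 - 2t - 1.
The coefficient of t^2 is -2.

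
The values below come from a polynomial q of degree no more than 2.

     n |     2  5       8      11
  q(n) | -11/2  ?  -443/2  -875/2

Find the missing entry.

-155/2

On equispaced nodes a degree-2 polynomial has vanishing third forward difference, so
  - q(2) + 3·q(5) - 3·q(8) + q(11) = 0.
Substituting the known values and solving for q(5):
  3·q(5) = -465/2
  q(5) = -155/2.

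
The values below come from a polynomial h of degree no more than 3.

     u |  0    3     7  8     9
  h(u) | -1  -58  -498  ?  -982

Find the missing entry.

The 4 known points determine the degree-3 polynomial uniquely.
Write h(u) = au^3 + bu^2 + cu + d. Substituting each data point gives a linear system:
  d = -1
  27a + 9b + 3c + d = -58
  343a + 49b + 7c + d = -498
  729a + 81b + 9c + d = -982
Solving the system yields a = -1, b = -3, c = -1, d = -1.
So h(u) = -u³ - 3u² - u - 1.
Then h(8) = -713.

-713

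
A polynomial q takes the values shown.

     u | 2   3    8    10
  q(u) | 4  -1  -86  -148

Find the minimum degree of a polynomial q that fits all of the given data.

Divided differences on the nodes 2, 3, 8, 10:
  order 0: 4  -1  -86  -148
  order 1: -5  -17  -31
  order 2: -2  -2
  order 3: 0
The order-2 divided differences are all -2 (nonzero) and every higher order vanishes, so the data lies on a polynomial of degree exactly 2.

2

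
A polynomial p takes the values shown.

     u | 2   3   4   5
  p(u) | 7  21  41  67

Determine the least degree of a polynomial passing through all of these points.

2

Forward differences of the values at u = 2, 3, 4, 5:
  p  : 7  21  41  67
  Δ  : 14  20  26
  Δ^2: 6  6
  Δ^3: 0
The second differences are constant (6) and nonzero, while all higher differences vanish, so the minimal degree is 2.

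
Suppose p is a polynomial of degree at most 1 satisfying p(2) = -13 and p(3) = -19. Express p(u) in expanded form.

p(u) = -6u - 1

Write p(u) = au + b. Substituting each data point gives a linear system:
  2a + b = -13
  3a + b = -19
Solving the system yields a = -6, b = -1.
So p(u) = -6u - 1.
Check: p(3) = -19. ✓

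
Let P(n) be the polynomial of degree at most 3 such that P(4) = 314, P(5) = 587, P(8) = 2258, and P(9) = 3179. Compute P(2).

50

Write P(n) = an^3 + bn^2 + cn + d. Substituting each data point gives a linear system:
  64a + 16b + 4c + d = 314
  125a + 25b + 5c + d = 587
  512a + 64b + 8c + d = 2258
  729a + 81b + 9c + d = 3179
Solving the system yields a = 4, b = 3, c = 2, d = 2.
So P(n) = 4n^3 + 3n^2 + 2n + 2.
Then P(2) = 50.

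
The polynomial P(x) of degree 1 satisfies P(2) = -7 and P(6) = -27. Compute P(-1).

Write P(x) = ax + b. Substituting each data point gives a linear system:
  2a + b = -7
  6a + b = -27
Solving the system yields a = -5, b = 3.
So P(x) = -5x + 3.
Then P(-1) = 8.

8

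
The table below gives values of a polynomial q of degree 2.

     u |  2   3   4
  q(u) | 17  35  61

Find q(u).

q(u) = 4u^2 - 2u + 5

Using the Lagrange interpolation formula with nodes 2, 3, 4:
  L_0(u) = (u - 3)(u - 4) / 2
  L_1(u) = (u - 2)(u - 4) / -1
  L_2(u) = (u - 2)(u - 3) / 2
Then q(u) = 17·L_0(u) + 35·L_1(u) + 61·L_2(u).
Expanding and collecting terms gives q(u) = 4u² - 2u + 5.
Check: q(4) = 61. ✓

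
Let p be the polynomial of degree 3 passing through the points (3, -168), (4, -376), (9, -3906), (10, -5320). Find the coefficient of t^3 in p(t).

Write p(t) = at^3 + bt^2 + ct + d. Substituting each data point gives a linear system:
  27a + 9b + 3c + d = -168
  64a + 16b + 4c + d = -376
  729a + 81b + 9c + d = -3906
  1000a + 100b + 10c + d = -5320
Solving the system yields a = -5, b = -3, c = -2, d = 0.
So p(t) = -5t³ - 3t² - 2t.
The leading coefficient is -5.

-5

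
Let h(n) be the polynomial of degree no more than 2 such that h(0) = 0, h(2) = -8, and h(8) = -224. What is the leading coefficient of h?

-4

Write h(n) = an^2 + bn + c. Substituting each data point gives a linear system:
  c = 0
  4a + 2b + c = -8
  64a + 8b + c = -224
Solving the system yields a = -4, b = 4, c = 0.
So h(n) = -4n² + 4n.
The leading coefficient is -4.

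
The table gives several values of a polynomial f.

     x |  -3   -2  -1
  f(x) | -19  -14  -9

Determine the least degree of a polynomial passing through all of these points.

1

Forward differences of the values at x = -3, -2, -1:
  f  : -19  -14  -9
  Δ  : 5  5
  Δ^2: 0
The first differences are constant (5) and nonzero, while all higher differences vanish, so the minimal degree is 1.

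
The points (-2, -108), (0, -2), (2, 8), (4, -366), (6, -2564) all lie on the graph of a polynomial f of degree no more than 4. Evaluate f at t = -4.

-1174

Forward differences of the values at t = -2, 0, 2, 4, 6:
  f  : -108  -2  8  -366  -2564
  Δ  : 106  10  -374  -2198
  Δ^2: -96  -384  -1824
  Δ^3: -288  -1440
  Δ^4: -1152
The fourth differences are constant, confirming degree 4.
Interpolating (Newton forward form) and evaluating at t = -4 gives f(-4) = -1174.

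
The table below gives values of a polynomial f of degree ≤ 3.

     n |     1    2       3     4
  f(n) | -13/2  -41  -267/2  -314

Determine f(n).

f(n) = -5n^3 + n^2 - (5/2)n

Write f(n) = an^3 + bn^2 + cn + d. Substituting each data point gives a linear system:
  a + b + c + d = -13/2
  8a + 4b + 2c + d = -41
  27a + 9b + 3c + d = -267/2
  64a + 16b + 4c + d = -314
Solving the system yields a = -5, b = 1, c = -5/2, d = 0.
So f(n) = -5n^3 + n^2 - (5/2)n.
Check: f(1) = -13/2. ✓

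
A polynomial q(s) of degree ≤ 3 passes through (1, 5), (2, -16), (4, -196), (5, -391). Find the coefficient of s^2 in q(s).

Write q(s) = as^3 + bs^2 + cs + d. Substituting each data point gives a linear system:
  a + b + c + d = 5
  8a + 4b + 2c + d = -16
  64a + 16b + 4c + d = -196
  125a + 25b + 5c + d = -391
Solving the system yields a = -3, b = -2, c = 6, d = 4.
So q(s) = -3s^3 - 2s^2 + 6s + 4.
The coefficient of s^2 is -2.

-2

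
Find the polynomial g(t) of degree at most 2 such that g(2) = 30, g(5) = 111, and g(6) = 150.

Using the Lagrange interpolation formula with nodes 2, 5, 6:
  L_0(t) = (t - 5)(t - 6) / 12
  L_1(t) = (t - 2)(t - 6) / -3
  L_2(t) = (t - 2)(t - 5) / 4
Then g(t) = 30·L_0(t) + 111·L_1(t) + 150·L_2(t).
Expanding and collecting terms gives g(t) = 3t² + 6t + 6.
Check: g(2) = 30. ✓

g(t) = 3t^2 + 6t + 6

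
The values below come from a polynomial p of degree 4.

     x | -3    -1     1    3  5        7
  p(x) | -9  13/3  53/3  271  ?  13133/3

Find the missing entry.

4165/3

The 5 known points determine the degree-4 polynomial uniquely.
Write p(x) = ax^4 + bx^3 + cx^2 + dx + e. Substituting each data point gives a linear system:
  81a - 27b + 9c - 3d + e = -9
  a - b + c - d + e = 13/3
  a + b + c + d + e = 53/3
  81a + 27b + 9c + 3d + e = 271
  2401a + 343b + 49c + 7d + e = 13133/3
Solving the system yields a = 1, b = 5, c = 5, d = 5/3, e = 5.
So p(x) = x^4 + 5x^3 + 5x^2 + (5/3)x + 5.
Then p(5) = 4165/3.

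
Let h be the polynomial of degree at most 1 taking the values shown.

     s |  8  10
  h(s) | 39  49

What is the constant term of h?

Write h(s) = as + b. Substituting each data point gives a linear system:
  8a + b = 39
  10a + b = 49
Solving the system yields a = 5, b = -1.
So h(s) = 5s - 1.
The constant term is -1.

-1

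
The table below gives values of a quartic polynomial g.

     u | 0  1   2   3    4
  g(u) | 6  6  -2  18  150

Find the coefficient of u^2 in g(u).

0

Write g(u) = au^4 + bu^3 + cu^2 + du + e. Substituting each data point gives a linear system:
  e = 6
  a + b + c + d + e = 6
  16a + 8b + 4c + 2d + e = -2
  81a + 27b + 9c + 3d + e = 18
  256a + 64b + 16c + 4d + e = 150
Solving the system yields a = 2, b = -6, c = 0, d = 4, e = 6.
So g(u) = 2u^4 - 6u^3 + 4u + 6.
The coefficient of u^2 is 0.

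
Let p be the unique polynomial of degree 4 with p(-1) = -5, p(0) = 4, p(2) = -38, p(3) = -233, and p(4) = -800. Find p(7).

-8333

Using the Lagrange interpolation formula with nodes -1, 0, 2, 3, 4:
  L_0(x) = x(x - 2)(x - 3)(x - 4) / 60
  L_1(x) = (x + 1)(x - 2)(x - 3)(x - 4) / -24
  L_2(x) = (x + 1)x(x - 3)(x - 4) / 12
  L_3(x) = (x + 1)x(x - 2)(x - 4) / -12
  L_4(x) = (x + 1)x(x - 2)(x - 3) / 40
Then p(x) = -5·L_0(x) + 4·L_1(x) - 38·L_2(x) - 233·L_3(x) - 800·L_4(x).
Expanding and collecting terms gives p(x) = -4x⁴ + 4x³ - 2x² - x + 4.
Evaluating at x = 7: p(7) = -8333.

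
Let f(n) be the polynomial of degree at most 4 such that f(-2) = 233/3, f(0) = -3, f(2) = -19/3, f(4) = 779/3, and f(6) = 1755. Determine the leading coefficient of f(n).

2

Write f(n) = an^4 + bn^3 + cn^2 + dn + e. Substituting each data point gives a linear system:
  16a - 8b + 4c - 2d + e = 233/3
  e = -3
  16a + 8b + 4c + 2d + e = -19/3
  256a + 64b + 16c + 4d + e = 779/3
  1296a + 216b + 36c + 6d + e = 1755
Solving the system yields a = 2, b = -4, c = 5/3, d = -5, e = -3.
So f(n) = 2n^4 - 4n^3 + (5/3)n^2 - 5n - 3.
The leading coefficient is 2.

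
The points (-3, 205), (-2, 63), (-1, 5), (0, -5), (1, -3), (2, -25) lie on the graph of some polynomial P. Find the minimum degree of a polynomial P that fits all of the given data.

3

Forward differences of the values at x = -3, -2, -1, 0, 1, 2:
  P  : 205  63  5  -5  -3  -25
  Δ  : -142  -58  -10  2  -22
  Δ^2: 84  48  12  -24
  Δ^3: -36  -36  -36
  Δ^4: 0  0
  Δ^5: 0
The third differences are constant (-36) and nonzero, while all higher differences vanish, so the minimal degree is 3.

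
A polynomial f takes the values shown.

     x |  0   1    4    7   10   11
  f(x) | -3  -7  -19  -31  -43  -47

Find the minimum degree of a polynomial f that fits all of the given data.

Divided differences on the nodes 0, 1, 4, 7, 10, 11:
  order 0: -3  -7  -19  -31  -43  -47
  order 1: -4  -4  -4  -4  -4
  order 2: 0  0  0  0
  order 3: 0  0  0
  order 4: 0  0
  order 5: 0
The order-1 divided differences are all -4 (nonzero) and every higher order vanishes, so the data lies on a polynomial of degree exactly 1.

1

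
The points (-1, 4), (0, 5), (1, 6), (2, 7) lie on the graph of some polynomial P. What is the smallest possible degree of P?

Forward differences of the values at x = -1, 0, 1, 2:
  P  : 4  5  6  7
  Δ  : 1  1  1
  Δ^2: 0  0
  Δ^3: 0
The first differences are constant (1) and nonzero, while all higher differences vanish, so the minimal degree is 1.

1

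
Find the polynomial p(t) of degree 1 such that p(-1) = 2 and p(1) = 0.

p(t) = -t + 1

Write p(t) = at + b. Substituting each data point gives a linear system:
  -a + b = 2
  a + b = 0
Solving the system yields a = -1, b = 1.
So p(t) = -t + 1.
Check: p(-1) = 2. ✓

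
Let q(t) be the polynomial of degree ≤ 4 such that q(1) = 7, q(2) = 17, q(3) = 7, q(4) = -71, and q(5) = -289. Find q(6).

Using the Lagrange interpolation formula with nodes 1, 2, 3, 4, 5:
  L_0(t) = (t - 2)(t - 3)(t - 4)(t - 5) / 24
  L_1(t) = (t - 1)(t - 3)(t - 4)(t - 5) / -6
  L_2(t) = (t - 1)(t - 2)(t - 4)(t - 5) / 4
  L_3(t) = (t - 1)(t - 2)(t - 3)(t - 5) / -6
  L_4(t) = (t - 1)(t - 2)(t - 3)(t - 4) / 24
Then q(t) = 7·L_0(t) + 17·L_1(t) + 7·L_2(t) - 71·L_3(t) - 289·L_4(t).
Expanding and collecting terms gives q(t) = -t^4 + 2t^3 + 3t^2 + 2t + 1.
Evaluating at t = 6: q(6) = -743.

-743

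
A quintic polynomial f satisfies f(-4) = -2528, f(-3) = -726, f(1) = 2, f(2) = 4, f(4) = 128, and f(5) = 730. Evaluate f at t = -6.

-15132

Write f(t) = at^5 + bt^4 + ct^3 + dt^2 + et + k. Substituting each data point gives a linear system:
  -1024a + 256b - 64c + 16d - 4e + k = -2528
  -243a + 81b - 27c + 9d - 3e + k = -726
  a + b + c + d + e + k = 2
  32a + 16b + 8c + 4d + 2e + k = 4
  1024a + 256b + 64c + 16d + 4e + k = 128
  3125a + 625b + 125c + 25d + 5e + k = 730
Solving the system yields a = 1, b = -5, c = 5, d = 5, e = -4, k = 0.
So f(t) = t⁵ - 5t⁴ + 5t³ + 5t² - 4t.
Then f(-6) = -15132.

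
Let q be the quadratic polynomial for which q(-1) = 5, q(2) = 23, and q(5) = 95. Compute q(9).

275

Using the Lagrange interpolation formula with nodes -1, 2, 5:
  L_0(n) = (n - 2)(n - 5) / 18
  L_1(n) = (n + 1)(n - 5) / -9
  L_2(n) = (n + 1)(n - 2) / 18
Then q(n) = 5·L_0(n) + 23·L_1(n) + 95·L_2(n).
Expanding and collecting terms gives q(n) = 3n^2 + 3n + 5.
Evaluating at n = 9: q(9) = 275.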